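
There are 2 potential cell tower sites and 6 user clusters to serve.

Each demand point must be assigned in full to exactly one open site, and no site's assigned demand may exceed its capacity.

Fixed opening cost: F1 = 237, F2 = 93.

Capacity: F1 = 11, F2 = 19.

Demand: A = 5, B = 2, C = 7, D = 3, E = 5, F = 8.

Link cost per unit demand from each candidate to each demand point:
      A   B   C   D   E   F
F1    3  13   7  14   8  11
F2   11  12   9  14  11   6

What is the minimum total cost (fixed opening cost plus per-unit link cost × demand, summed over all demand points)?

Open {F1, F2}; cheapest assignment that respects the capacities:
  F1 (cap 11, load 11): D, F — cost 3×14 + 8×11 = 130
  F2 (cap 19, load 19): A, B, C, E — cost 5×11 + 2×12 + 7×9 + 5×11 = 197
  Shipping 327, fixed 330 → total 657.
  Any other capacity-feasible assignment to {F1, F2} ships for at least 327.
Total demand is 30 and no other set of sites has combined capacity ≥ 30, so {F1, F2} is the only feasible choice of open sites. Minimum: 657.

657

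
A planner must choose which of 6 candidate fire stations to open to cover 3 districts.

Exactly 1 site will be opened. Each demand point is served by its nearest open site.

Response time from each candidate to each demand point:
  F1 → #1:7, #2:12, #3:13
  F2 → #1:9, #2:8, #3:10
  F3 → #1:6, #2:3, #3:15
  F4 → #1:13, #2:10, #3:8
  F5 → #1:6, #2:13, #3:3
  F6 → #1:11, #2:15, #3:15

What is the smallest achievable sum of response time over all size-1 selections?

Open {F5}.
  #1→F5 6, #2→F5 13, #3→F5 3  ⇒ total 22.
Compare {F3}: total 24.
Compare {F2}: total 27.
No size-1 selection does better; minimum is 22.

22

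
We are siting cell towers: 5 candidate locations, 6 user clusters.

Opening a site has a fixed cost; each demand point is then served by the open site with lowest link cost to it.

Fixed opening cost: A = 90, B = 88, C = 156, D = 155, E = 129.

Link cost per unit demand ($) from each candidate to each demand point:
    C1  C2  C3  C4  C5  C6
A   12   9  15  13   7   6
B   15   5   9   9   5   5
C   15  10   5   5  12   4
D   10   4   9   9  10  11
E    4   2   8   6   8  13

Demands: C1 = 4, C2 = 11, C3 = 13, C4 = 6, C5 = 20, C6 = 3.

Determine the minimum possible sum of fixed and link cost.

Open {B}: assign each demand point to its cheapest open site.
  C1→B 4×15=60, C2→B 11×5=55, C3→B 13×9=117, C4→B 6×9=54, C5→B 20×5=100, C6→B 3×5=15
  link cost 401, fixed 88 → total 489.
Compare {E}: link cost 377 + fixed 129 = 506.
Compare {B, E}: link cost 293 + fixed 217 = 510.
Compare {A, E}: link cost 336 + fixed 219 = 555.
All other subsets cost ≥ 506. Minimum total cost: 489.

489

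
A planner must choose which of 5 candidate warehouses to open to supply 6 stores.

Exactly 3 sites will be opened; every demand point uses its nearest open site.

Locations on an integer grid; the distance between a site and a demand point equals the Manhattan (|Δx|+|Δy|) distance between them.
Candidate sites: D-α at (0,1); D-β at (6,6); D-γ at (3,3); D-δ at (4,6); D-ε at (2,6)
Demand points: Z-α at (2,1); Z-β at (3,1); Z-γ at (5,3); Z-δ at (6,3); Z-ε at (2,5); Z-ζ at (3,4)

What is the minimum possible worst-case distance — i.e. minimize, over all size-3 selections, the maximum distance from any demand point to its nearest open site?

Open {D-α, D-β, D-γ}.
  Farthest demand point is Z-δ at distance 3 (to D-β); all others are ≤ 3.
With {D-α, D-γ, D-δ} the worst case is 3.
With {D-α, D-γ, D-ε} the worst case is 3.
No size-3 selection achieves below 3.

3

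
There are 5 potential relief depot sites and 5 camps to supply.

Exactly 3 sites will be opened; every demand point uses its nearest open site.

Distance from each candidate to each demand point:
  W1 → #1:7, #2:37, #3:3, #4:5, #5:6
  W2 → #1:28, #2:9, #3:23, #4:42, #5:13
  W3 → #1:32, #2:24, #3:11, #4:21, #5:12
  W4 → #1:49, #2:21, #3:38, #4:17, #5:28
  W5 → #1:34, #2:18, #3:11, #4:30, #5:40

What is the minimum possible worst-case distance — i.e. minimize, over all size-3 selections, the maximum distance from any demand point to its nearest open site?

Open {W1, W2, W3}.
  Farthest demand point is #2 at distance 9 (to W2); all others are ≤ 9.
With {W1, W2, W4} the worst case is 9.
With {W1, W2, W5} the worst case is 9.
No size-3 selection achieves below 9.

9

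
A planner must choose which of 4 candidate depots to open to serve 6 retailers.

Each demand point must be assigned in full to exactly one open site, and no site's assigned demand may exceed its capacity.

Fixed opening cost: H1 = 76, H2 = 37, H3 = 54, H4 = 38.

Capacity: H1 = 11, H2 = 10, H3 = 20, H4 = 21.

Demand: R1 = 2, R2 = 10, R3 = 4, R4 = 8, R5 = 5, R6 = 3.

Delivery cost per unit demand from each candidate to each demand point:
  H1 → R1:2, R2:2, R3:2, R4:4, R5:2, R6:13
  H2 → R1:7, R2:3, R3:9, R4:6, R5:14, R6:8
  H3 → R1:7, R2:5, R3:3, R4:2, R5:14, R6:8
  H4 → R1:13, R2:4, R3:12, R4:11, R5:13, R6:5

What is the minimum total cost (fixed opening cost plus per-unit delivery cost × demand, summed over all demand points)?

254

Open {H3, H4}; cheapest assignment that respects the capacities:
  H3 (cap 20, load 14): R1, R3, R4 — cost 2×7 + 4×3 + 8×2 = 42
  H4 (cap 21, load 18): R2, R5, R6 — cost 10×4 + 5×13 + 3×5 = 120
  Shipping 162, fixed 92 → total 254.
  Any other capacity-feasible assignment to {H3, H4} ships for at least 162.
Compare {H1, H2, H3}: its best feasible assignment gives total 259.
Compare {H1, H3, H4}: its best feasible assignment gives total 261.
Every other set of open sites that can feasibly serve all demand totals ≥ 259 even under its best assignment. Minimum: 254.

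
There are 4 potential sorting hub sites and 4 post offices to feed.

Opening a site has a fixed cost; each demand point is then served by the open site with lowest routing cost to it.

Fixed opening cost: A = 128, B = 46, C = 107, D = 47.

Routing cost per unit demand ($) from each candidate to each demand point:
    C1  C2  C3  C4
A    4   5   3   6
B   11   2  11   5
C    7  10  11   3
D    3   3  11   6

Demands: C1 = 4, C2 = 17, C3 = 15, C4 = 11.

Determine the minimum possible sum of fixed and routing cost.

324

Open {A, B}: assign each demand point to its cheapest open site.
  C1→A 4×4=16, C2→B 17×2=34, C3→A 15×3=45, C4→B 11×5=55
  routing cost 150, fixed 174 → total 324.
Compare {A}: routing cost 212 + fixed 128 = 340.
Compare {D}: routing cost 294 + fixed 47 = 341.
Compare {B}: routing cost 298 + fixed 46 = 344.
All other subsets cost ≥ 340. Minimum total cost: 324.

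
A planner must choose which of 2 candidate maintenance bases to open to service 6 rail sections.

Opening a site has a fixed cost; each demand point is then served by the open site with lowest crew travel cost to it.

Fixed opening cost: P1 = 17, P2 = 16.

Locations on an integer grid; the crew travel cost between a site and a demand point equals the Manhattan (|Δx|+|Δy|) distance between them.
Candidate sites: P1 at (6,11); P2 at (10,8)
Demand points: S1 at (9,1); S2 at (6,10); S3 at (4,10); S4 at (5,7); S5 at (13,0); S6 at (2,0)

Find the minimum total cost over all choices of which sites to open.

Open {P2}: assign each demand point to its cheapest open site.
  S1→P2 8, S2→P2 6, S3→P2 8, S4→P2 6, S5→P2 11, S6→P2 16
  crew travel cost 55, fixed 16 → total 71.
Compare {P1}: crew travel cost 55 + fixed 17 = 72.
Compare {P1, P2}: crew travel cost 43 + fixed 33 = 76.

71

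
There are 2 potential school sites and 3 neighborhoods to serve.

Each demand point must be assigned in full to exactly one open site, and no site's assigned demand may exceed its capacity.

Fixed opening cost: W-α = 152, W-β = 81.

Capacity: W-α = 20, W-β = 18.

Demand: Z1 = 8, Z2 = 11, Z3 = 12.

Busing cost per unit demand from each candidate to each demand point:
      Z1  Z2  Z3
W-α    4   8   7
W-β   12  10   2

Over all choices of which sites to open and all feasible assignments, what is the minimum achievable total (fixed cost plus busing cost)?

377

Open {W-α, W-β}; cheapest assignment that respects the capacities:
  W-α (cap 20, load 19): Z1, Z2 — cost 8×4 + 11×8 = 120
  W-β (cap 18, load 12): Z3 — cost 12×2 = 24
  Shipping 144, fixed 233 → total 377.
  Any other capacity-feasible assignment to {W-α, W-β} ships for at least 144.
Total demand is 31 and no other set of sites has combined capacity ≥ 31, so {W-α, W-β} is the only feasible choice of open sites. Minimum: 377.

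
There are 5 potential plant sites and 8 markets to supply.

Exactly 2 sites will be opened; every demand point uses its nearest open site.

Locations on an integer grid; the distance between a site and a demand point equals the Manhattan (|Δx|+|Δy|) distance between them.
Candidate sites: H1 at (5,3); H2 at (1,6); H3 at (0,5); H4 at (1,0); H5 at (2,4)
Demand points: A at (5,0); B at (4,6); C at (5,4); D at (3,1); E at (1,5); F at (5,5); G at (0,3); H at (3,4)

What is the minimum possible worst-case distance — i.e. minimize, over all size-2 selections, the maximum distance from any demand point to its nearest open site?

4

Open {H1, H2}.
  Farthest demand point is D at distance 4 (to H1); all others are ≤ 4.
With {H1, H3} the worst case is 4.
With {H1, H5} the worst case is 4.
No size-2 selection achieves below 4.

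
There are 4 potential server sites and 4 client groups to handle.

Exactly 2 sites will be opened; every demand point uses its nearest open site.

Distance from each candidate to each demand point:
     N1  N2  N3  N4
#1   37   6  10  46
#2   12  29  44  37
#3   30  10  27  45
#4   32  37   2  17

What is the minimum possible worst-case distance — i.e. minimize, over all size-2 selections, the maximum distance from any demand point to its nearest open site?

Open {#2, #4}.
  Farthest demand point is N2 at distance 29 (to #2); all others are ≤ 29.
With {#3, #4} the worst case is 30.
With {#1, #4} the worst case is 32.
No size-2 selection achieves below 29.

29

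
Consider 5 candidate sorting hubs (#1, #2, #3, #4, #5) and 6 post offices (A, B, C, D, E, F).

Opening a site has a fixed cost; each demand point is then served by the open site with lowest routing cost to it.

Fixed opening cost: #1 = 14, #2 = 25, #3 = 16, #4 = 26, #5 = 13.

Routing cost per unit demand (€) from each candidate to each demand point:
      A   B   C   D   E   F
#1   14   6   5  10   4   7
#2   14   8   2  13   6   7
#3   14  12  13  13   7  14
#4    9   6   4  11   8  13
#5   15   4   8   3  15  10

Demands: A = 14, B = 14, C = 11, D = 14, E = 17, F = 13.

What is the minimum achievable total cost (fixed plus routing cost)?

Open {#1, #4, #5}: assign each demand point to its cheapest open site.
  A→#4 14×9=126, B→#5 14×4=56, C→#4 11×4=44, D→#5 14×3=42, E→#1 17×4=68, F→#1 13×7=91
  routing cost 427, fixed 53 → total 480.
Compare {#1, #2, #4, #5}: routing cost 405 + fixed 78 = 483.
Compare {#1, #3, #4, #5}: routing cost 427 + fixed 69 = 496.
Compare {#1, #2, #3, #4, #5}: routing cost 405 + fixed 94 = 499.
All other subsets cost ≥ 483. Minimum total cost: 480.

480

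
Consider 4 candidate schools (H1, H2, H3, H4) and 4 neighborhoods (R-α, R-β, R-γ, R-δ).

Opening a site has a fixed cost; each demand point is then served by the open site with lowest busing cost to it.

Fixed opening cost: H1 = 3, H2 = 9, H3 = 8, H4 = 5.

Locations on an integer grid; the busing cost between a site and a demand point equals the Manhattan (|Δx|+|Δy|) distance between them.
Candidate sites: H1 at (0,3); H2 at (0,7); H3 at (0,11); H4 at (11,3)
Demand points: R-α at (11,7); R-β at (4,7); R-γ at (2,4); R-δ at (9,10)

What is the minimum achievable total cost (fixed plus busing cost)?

32

Open {H1, H4}: assign each demand point to its cheapest open site.
  R-α→H4 4, R-β→H1 8, R-γ→H1 3, R-δ→H4 9
  busing cost 24, fixed 8 → total 32.
Compare {H2, H4}: busing cost 22 + fixed 14 = 36.
Compare {H1, H2, H4}: busing cost 20 + fixed 17 = 37.
Compare {H4}: busing cost 34 + fixed 5 = 39.
All other subsets cost ≥ 36. Minimum total cost: 32.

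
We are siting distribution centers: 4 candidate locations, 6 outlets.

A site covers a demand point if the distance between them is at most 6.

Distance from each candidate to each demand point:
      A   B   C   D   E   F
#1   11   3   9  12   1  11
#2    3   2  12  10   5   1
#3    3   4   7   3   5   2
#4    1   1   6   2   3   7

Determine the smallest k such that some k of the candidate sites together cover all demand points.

Coverage sets (demand points within 6 of each site):
  #1: {B, E}
  #2: {A, B, E, F}
  #3: {A, B, D, E, F}
  #4: {A, B, C, D, E}
No single site covers all 6 demand points.
But {#2, #4} covers everything, so the minimum is 2.

2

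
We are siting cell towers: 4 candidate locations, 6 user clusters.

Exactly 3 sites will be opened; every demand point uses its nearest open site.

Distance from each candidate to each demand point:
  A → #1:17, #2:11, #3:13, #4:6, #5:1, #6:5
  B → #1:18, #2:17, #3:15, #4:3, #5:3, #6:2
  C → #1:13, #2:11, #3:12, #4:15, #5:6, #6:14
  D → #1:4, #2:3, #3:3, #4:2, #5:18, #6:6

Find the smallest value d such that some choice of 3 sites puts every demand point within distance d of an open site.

4

Open {A, B, D}.
  Farthest demand point is #1 at distance 4 (to D); all others are ≤ 4.
With {B, C, D} the worst case is 4.
With {A, C, D} the worst case is 5.
No size-3 selection achieves below 4.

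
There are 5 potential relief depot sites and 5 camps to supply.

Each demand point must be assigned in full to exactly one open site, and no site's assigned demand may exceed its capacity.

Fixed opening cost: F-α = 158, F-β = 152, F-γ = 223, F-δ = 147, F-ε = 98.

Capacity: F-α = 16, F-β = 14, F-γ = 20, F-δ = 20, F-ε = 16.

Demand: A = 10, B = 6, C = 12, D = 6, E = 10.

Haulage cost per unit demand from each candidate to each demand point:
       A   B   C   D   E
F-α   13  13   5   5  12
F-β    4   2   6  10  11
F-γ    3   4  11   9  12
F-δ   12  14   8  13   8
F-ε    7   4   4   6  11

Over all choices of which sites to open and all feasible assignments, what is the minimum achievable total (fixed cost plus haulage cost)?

715

Open {F-α, F-δ, F-ε}; cheapest assignment that respects the capacities:
  F-α (cap 16, load 12): C — cost 12×5 = 60
  F-δ (cap 20, load 16): D, E — cost 6×13 + 10×8 = 158
  F-ε (cap 16, load 16): A, B — cost 10×7 + 6×4 = 94
  Shipping 312, fixed 403 → total 715.
  Any other capacity-feasible assignment to {F-α, F-δ, F-ε} ships for at least 312.
Compare {F-β, F-δ, F-ε}: its best feasible assignment gives total 717.
Compare {F-α, F-β, F-ε}: its best feasible assignment gives total 724.
Every other set of open sites that can feasibly serve all demand totals ≥ 717 even under its best assignment. Minimum: 715.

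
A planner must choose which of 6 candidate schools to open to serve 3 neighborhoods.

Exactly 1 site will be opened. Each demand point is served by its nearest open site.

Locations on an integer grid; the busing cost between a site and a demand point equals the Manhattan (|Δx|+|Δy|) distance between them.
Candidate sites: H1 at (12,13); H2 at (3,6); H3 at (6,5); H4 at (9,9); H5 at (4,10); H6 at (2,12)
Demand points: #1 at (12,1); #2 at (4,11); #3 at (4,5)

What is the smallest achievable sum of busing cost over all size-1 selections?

Open {H3}.
  #1→H3 10, #2→H3 8, #3→H3 2  ⇒ total 20.
Compare {H2}: total 22.
Compare {H5}: total 23.
No size-1 selection does better; minimum is 20.

20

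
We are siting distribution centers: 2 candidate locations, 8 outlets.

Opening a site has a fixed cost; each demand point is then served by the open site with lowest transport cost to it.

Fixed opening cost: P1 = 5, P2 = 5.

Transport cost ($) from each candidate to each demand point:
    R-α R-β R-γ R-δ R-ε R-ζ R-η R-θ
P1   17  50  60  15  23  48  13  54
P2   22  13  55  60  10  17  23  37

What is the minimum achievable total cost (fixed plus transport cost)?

Open {P1, P2}: assign each demand point to its cheapest open site.
  R-α→P1 17, R-β→P2 13, R-γ→P2 55, R-δ→P1 15, R-ε→P2 10, R-ζ→P2 17, R-η→P1 13, R-θ→P2 37
  transport cost 177, fixed 10 → total 187.
Compare {P2}: transport cost 237 + fixed 5 = 242.
Compare {P1}: transport cost 280 + fixed 5 = 285.

187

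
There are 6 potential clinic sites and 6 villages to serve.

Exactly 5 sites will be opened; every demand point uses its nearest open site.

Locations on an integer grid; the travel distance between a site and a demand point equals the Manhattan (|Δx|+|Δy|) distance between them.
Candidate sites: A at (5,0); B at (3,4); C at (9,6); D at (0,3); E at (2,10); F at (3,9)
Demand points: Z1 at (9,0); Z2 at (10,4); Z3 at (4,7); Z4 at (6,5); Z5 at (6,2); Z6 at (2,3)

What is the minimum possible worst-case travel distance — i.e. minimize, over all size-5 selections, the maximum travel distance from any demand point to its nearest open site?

Open {A, B, C, D, E}.
  Farthest demand point is Z1 at travel distance 4 (to A); all others are ≤ 4.
With {A, B, C, D, F} the worst case is 4.
With {A, B, C, E, F} the worst case is 4.
No size-5 selection achieves below 4.

4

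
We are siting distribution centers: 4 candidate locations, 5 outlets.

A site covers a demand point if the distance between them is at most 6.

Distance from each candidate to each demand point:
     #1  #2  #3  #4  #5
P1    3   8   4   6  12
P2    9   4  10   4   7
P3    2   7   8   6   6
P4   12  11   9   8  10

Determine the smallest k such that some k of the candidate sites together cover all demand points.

3

Coverage sets (demand points within 6 of each site):
  P1: {#1, #3, #4}
  P2: {#2, #4}
  P3: {#1, #4, #5}
  P4: {}
No 2 sites suffice: every size-2 union leaves at least one demand point uncovered.
But {P1, P2, P3} covers everything, so the minimum is 3.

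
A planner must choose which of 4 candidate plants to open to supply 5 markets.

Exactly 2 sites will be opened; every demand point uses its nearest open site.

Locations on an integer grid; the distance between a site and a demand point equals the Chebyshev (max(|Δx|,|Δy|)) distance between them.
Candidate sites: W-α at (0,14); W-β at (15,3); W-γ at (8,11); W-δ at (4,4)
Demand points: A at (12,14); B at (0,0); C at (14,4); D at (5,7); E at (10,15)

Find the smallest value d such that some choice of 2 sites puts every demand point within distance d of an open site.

Open {W-γ, W-δ}.
  Farthest demand point is C at distance 7 (to W-γ); all others are ≤ 7.
With {W-α, W-δ} the worst case is 10.
With {W-α, W-γ} the worst case is 11.
No size-2 selection achieves below 7.

7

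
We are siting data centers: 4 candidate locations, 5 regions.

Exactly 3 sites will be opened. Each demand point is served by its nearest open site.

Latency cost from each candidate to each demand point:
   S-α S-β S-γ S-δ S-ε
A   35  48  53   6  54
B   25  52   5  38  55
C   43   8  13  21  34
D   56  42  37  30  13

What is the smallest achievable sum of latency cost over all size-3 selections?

72

Open {B, C, D}.
  S-α→B 25, S-β→C 8, S-γ→B 5, S-δ→C 21, S-ε→D 13  ⇒ total 72.
Compare {A, C, D}: total 75.
Compare {A, B, C}: total 78.
No size-3 selection does better; minimum is 72.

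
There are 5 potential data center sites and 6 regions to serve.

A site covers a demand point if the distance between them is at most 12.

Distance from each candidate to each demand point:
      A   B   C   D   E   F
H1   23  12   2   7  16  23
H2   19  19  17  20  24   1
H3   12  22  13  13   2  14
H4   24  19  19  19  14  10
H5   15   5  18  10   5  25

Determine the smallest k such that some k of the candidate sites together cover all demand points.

Coverage sets (demand points within 12 of each site):
  H1: {B, C, D}
  H2: {F}
  H3: {A, E}
  H4: {F}
  H5: {B, D, E}
No 2 sites suffice: every size-2 union leaves at least one demand point uncovered.
But {H1, H2, H3} covers everything, so the minimum is 3.

3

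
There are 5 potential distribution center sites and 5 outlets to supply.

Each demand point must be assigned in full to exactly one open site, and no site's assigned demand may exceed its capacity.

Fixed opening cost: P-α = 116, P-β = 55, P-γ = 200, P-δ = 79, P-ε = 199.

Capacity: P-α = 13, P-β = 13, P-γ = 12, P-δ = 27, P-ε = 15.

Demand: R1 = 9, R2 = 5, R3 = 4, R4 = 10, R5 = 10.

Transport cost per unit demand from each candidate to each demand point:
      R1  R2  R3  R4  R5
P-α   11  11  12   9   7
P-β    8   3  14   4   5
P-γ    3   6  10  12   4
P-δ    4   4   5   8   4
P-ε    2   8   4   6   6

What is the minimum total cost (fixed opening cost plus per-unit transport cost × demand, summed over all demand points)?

Open {P-β, P-δ}; cheapest assignment that respects the capacities:
  P-β (cap 13, load 13): R1, R3 — cost 9×8 + 4×14 = 128
  P-δ (cap 27, load 25): R2, R4, R5 — cost 5×4 + 10×8 + 10×4 = 140
  Shipping 268, fixed 134 → total 402.
  Any other capacity-feasible assignment to {P-β, P-δ} ships for at least 268.
Compare {P-α, P-β, P-δ}: its best feasible assignment gives total 434.
Compare {P-δ, P-ε}: its best feasible assignment gives total 450.
Every other set of open sites that can feasibly serve all demand totals ≥ 434 even under its best assignment. Minimum: 402.

402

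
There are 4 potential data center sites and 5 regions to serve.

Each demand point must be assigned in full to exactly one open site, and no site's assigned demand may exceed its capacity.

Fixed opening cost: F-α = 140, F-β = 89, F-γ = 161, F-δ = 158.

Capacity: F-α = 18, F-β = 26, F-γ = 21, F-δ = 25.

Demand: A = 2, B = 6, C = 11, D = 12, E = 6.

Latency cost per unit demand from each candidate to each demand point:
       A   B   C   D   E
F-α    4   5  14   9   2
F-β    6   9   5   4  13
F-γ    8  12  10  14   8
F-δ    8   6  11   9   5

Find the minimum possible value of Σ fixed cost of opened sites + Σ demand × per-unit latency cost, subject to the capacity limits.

382

Open {F-α, F-β}; cheapest assignment that respects the capacities:
  F-α (cap 18, load 14): A, B, E — cost 2×4 + 6×5 + 6×2 = 50
  F-β (cap 26, load 23): C, D — cost 11×5 + 12×4 = 103
  Shipping 153, fixed 229 → total 382.
  Any other capacity-feasible assignment to {F-α, F-β} ships for at least 153.
Compare {F-β, F-δ}: its best feasible assignment gives total 428.
Compare {F-β, F-γ}: its best feasible assignment gives total 485.
Every other set of open sites that can feasibly serve all demand totals ≥ 428 even under its best assignment. Minimum: 382.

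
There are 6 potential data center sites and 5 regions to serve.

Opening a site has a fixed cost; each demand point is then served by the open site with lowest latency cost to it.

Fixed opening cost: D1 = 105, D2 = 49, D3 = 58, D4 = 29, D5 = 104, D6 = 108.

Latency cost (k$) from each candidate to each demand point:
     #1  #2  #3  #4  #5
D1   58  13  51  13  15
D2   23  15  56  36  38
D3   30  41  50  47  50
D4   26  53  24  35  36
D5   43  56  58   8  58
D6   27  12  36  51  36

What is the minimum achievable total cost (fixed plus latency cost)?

Open {D4}: assign each demand point to its cheapest open site.
  #1→D4 26, #2→D4 53, #3→D4 24, #4→D4 35, #5→D4 36
  latency cost 174, fixed 29 → total 203.
Compare {D2, D4}: latency cost 133 + fixed 78 = 211.
Compare {D2}: latency cost 168 + fixed 49 = 217.
Compare {D1, D4}: latency cost 91 + fixed 134 = 225.
All other subsets cost ≥ 211. Minimum total cost: 203.

203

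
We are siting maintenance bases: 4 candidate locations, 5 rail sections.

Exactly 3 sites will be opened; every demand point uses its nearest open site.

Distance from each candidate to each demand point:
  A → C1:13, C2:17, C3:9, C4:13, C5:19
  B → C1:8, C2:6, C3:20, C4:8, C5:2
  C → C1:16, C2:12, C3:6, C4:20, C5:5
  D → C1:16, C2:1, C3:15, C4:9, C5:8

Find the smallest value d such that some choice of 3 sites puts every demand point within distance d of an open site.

Open {A, B, C}.
  Farthest demand point is C1 at distance 8 (to B); all others are ≤ 8.
With {B, C, D} the worst case is 8.
With {A, B, D} the worst case is 9.
No size-3 selection achieves below 8.

8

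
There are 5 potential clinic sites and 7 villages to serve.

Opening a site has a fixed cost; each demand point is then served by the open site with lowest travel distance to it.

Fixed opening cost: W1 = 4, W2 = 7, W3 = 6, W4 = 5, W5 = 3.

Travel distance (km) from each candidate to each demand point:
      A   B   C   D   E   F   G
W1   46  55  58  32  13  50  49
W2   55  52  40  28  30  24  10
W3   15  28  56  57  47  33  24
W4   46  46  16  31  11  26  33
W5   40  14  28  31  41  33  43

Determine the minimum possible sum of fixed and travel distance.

139

Open {W2, W3, W4, W5}: assign each demand point to its cheapest open site.
  A→W3 15, B→W5 14, C→W4 16, D→W2 28, E→W4 11, F→W2 24, G→W2 10
  travel distance 118, fixed 21 → total 139.
Compare {W1, W2, W3, W4, W5}: travel distance 118 + fixed 25 = 143.
Compare {W2, W3, W4}: travel distance 132 + fixed 18 = 150.
Compare {W3, W4, W5}: travel distance 137 + fixed 14 = 151.
All other subsets cost ≥ 143. Minimum total cost: 139.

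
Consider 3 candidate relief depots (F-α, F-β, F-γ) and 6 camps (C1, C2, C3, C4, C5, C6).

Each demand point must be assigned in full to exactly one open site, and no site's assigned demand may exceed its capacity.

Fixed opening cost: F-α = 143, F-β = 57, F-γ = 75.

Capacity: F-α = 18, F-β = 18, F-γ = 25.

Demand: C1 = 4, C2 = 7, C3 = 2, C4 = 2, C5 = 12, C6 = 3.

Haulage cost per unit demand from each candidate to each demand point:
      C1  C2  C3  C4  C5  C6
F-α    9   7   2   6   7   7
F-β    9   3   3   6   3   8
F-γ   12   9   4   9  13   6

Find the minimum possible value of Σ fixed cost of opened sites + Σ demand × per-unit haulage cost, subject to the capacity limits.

Open {F-β, F-γ}; cheapest assignment that respects the capacities:
  F-β (cap 18, load 18): C1, C4, C5 — cost 4×9 + 2×6 + 12×3 = 84
  F-γ (cap 25, load 12): C2, C3, C6 — cost 7×9 + 2×4 + 3×6 = 89
  Shipping 173, fixed 132 → total 305.
  Any other capacity-feasible assignment to {F-β, F-γ} ships for at least 173.
Compare {F-α, F-β}: its best feasible assignment gives total 358.
Compare {F-α, F-β, F-γ}: its best feasible assignment gives total 430.
Every other set of open sites that can feasibly serve all demand totals ≥ 358 even under its best assignment. Minimum: 305.

305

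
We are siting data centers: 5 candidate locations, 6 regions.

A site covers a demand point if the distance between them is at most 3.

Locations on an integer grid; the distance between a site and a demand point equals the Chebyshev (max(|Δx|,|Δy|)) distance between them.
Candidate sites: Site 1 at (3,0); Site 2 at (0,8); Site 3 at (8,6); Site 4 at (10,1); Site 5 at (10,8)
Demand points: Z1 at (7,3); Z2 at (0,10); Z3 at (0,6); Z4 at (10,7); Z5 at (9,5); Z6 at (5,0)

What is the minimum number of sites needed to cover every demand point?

Coverage sets (demand points within 3 of each site):
  Site 1: {Z6}
  Site 2: {Z2, Z3}
  Site 3: {Z1, Z4, Z5}
  Site 4: {Z1}
  Site 5: {Z4, Z5}
No 2 sites suffice: every size-2 union leaves at least one demand point uncovered.
But {Site 1, Site 2, Site 3} covers everything, so the minimum is 3.

3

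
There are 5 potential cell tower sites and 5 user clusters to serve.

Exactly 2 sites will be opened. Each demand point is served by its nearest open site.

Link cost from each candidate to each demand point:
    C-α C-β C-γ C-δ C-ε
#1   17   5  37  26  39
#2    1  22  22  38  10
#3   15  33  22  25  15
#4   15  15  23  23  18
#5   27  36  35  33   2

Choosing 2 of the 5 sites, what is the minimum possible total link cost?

Open {#1, #2}.
  C-α→#2 1, C-β→#1 5, C-γ→#2 22, C-δ→#1 26, C-ε→#2 10  ⇒ total 64.
Compare {#2, #4}: total 71.
Compare {#4, #5}: total 78.
No size-2 selection does better; minimum is 64.

64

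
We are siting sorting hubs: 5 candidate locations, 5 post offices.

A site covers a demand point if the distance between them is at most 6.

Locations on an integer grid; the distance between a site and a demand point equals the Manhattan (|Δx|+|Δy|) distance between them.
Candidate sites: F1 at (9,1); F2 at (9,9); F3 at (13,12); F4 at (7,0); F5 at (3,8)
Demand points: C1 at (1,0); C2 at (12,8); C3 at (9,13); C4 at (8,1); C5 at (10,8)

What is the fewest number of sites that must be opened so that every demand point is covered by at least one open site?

Coverage sets (demand points within 6 of each site):
  F1: {C4}
  F2: {C2, C3, C5}
  F3: {C2, C3}
  F4: {C1, C4}
  F5: {}
No single site covers all 5 demand points.
But {F2, F4} covers everything, so the minimum is 2.

2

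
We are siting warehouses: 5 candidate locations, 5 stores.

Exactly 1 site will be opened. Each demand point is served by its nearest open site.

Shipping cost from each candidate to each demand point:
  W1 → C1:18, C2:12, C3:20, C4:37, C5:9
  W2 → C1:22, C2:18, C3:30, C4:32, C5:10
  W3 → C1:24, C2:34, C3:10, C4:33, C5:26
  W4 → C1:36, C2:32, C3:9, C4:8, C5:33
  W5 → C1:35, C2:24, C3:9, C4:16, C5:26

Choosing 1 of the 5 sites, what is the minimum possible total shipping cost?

Open {W1}.
  C1→W1 18, C2→W1 12, C3→W1 20, C4→W1 37, C5→W1 9  ⇒ total 96.
Compare {W5}: total 110.
Compare {W2}: total 112.
No size-1 selection does better; minimum is 96.

96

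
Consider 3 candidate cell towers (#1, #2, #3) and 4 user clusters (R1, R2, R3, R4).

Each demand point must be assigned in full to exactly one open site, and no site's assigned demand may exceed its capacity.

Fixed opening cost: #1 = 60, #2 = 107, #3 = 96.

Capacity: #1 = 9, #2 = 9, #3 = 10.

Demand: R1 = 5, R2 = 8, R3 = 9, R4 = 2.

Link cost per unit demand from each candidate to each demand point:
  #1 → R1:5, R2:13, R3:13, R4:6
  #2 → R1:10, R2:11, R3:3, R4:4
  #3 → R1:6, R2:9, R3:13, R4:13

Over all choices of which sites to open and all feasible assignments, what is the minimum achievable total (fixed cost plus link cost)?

Open {#1, #2, #3}; cheapest assignment that respects the capacities:
  #1 (cap 9, load 7): R1, R4 — cost 5×5 + 2×6 = 37
  #2 (cap 9, load 9): R3 — cost 9×3 = 27
  #3 (cap 10, load 8): R2 — cost 8×9 = 72
  Shipping 136, fixed 263 → total 399.
  Any other capacity-feasible assignment to {#1, #2, #3} ships for at least 136.
Total demand is 24 and no other set of sites has combined capacity ≥ 24, so {#1, #2, #3} is the only feasible choice of open sites. Minimum: 399.

399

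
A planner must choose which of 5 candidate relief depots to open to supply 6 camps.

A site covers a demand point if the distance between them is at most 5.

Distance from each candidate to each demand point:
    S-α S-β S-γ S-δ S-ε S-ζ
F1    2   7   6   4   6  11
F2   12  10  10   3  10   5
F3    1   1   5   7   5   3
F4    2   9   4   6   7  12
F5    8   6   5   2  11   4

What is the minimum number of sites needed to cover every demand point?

2

Coverage sets (demand points within 5 of each site):
  F1: {S-α, S-δ}
  F2: {S-δ, S-ζ}
  F3: {S-α, S-β, S-γ, S-ε, S-ζ}
  F4: {S-α, S-γ}
  F5: {S-γ, S-δ, S-ζ}
No single site covers all 6 demand points.
But {F1, F3} covers everything, so the minimum is 2.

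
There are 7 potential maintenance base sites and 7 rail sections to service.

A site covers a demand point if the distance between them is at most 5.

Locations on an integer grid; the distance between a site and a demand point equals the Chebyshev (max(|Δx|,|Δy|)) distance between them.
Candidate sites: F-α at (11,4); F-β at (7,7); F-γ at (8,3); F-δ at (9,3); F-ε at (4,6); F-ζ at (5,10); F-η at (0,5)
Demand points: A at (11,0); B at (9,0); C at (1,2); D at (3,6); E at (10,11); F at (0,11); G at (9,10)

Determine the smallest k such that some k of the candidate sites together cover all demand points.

Coverage sets (demand points within 5 of each site):
  F-α: {A, B}
  F-β: {D, E, G}
  F-γ: {A, B, D}
  F-δ: {A, B}
  F-ε: {C, D, F, G}
  F-ζ: {D, E, F, G}
  F-η: {C, D}
No 2 sites suffice: every size-2 union leaves at least one demand point uncovered.
But {F-α, F-β, F-ε} covers everything, so the minimum is 3.

3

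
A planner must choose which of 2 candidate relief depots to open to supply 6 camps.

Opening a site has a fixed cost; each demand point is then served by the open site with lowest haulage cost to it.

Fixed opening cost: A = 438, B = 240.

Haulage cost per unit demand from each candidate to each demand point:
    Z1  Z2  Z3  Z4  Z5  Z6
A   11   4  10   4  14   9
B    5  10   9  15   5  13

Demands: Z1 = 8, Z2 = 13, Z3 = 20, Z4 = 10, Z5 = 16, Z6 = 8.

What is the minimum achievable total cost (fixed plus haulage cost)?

924

Open {B}: assign each demand point to its cheapest open site.
  Z1→B 8×5=40, Z2→B 13×10=130, Z3→B 20×9=180, Z4→B 10×15=150, Z5→B 16×5=80, Z6→B 8×13=104
  haulage cost 684, fixed 240 → total 924.
Compare {A}: haulage cost 676 + fixed 438 = 1114.
Compare {A, B}: haulage cost 464 + fixed 678 = 1142.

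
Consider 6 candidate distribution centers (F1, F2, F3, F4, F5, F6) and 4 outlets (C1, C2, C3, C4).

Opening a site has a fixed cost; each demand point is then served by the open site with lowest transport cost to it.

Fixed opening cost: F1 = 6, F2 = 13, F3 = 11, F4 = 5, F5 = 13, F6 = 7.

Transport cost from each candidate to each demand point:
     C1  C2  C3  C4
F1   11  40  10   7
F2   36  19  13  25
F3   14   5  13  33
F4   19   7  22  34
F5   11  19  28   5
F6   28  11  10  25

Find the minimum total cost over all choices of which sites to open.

Open {F1, F4}: assign each demand point to its cheapest open site.
  C1→F1 11, C2→F4 7, C3→F1 10, C4→F1 7
  transport cost 35, fixed 11 → total 46.
Compare {F1, F3}: transport cost 33 + fixed 17 = 50.
Compare {F1, F6}: transport cost 39 + fixed 13 = 52.
Compare {F1, F4, F6}: transport cost 35 + fixed 18 = 53.
All other subsets cost ≥ 50. Minimum total cost: 46.

46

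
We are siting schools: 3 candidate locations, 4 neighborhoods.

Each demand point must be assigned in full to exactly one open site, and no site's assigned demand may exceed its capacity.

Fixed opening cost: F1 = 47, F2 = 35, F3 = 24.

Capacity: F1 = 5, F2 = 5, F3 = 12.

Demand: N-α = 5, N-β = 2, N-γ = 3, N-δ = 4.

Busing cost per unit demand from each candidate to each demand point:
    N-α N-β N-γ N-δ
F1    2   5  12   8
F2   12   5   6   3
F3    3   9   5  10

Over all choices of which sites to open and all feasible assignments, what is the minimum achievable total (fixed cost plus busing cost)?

119

Open {F2, F3}; cheapest assignment that respects the capacities:
  F2 (cap 5, load 4): N-δ — cost 4×3 = 12
  F3 (cap 12, load 10): N-α, N-β, N-γ — cost 5×3 + 2×9 + 3×5 = 48
  Shipping 60, fixed 59 → total 119.
  Any other capacity-feasible assignment to {F2, F3} ships for at least 60.
Compare {F1, F3}: its best feasible assignment gives total 151.
Compare {F1, F2, F3}: its best feasible assignment gives total 158.
Every other set of open sites that can feasibly serve all demand totals ≥ 151 even under its best assignment. Minimum: 119.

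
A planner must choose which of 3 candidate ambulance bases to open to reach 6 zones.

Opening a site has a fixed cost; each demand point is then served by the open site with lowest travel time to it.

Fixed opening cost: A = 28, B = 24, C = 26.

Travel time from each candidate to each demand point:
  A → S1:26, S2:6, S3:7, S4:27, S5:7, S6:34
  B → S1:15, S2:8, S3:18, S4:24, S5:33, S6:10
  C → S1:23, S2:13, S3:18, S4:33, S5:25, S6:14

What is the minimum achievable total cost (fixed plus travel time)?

121

Open {A, B}: assign each demand point to its cheapest open site.
  S1→B 15, S2→A 6, S3→A 7, S4→B 24, S5→A 7, S6→B 10
  travel time 69, fixed 52 → total 121.
Compare {B}: travel time 108 + fixed 24 = 132.
Compare {A}: travel time 107 + fixed 28 = 135.
Compare {A, C}: travel time 84 + fixed 54 = 138.
All other subsets cost ≥ 132. Minimum total cost: 121.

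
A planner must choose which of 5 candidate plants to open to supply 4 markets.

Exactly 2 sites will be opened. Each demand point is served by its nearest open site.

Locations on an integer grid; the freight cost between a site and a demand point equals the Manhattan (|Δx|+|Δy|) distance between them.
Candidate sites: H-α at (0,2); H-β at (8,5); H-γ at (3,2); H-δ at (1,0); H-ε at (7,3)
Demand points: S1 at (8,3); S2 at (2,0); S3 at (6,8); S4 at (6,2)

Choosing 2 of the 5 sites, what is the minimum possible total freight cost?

10

Open {H-δ, H-ε}.
  S1→H-ε 1, S2→H-δ 1, S3→H-ε 6, S4→H-ε 2  ⇒ total 10.
Compare {H-γ, H-ε}: total 12.
Compare {H-α, H-ε}: total 13.
No size-2 selection does better; minimum is 10.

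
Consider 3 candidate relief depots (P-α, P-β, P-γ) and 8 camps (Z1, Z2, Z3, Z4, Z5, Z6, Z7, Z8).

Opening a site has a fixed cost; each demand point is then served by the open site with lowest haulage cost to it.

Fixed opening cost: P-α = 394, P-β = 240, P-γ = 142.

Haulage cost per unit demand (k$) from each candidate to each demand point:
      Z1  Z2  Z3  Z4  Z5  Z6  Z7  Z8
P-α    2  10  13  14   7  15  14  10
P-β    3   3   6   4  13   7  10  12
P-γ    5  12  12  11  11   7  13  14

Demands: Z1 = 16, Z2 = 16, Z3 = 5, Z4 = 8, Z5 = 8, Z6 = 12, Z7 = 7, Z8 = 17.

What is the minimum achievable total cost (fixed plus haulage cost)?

Open {P-β}: assign each demand point to its cheapest open site.
  Z1→P-β 16×3=48, Z2→P-β 16×3=48, Z3→P-β 5×6=30, Z4→P-β 8×4=32, Z5→P-β 8×13=104, Z6→P-β 12×7=84, Z7→P-β 7×10=70, Z8→P-β 17×12=204
  haulage cost 620, fixed 240 → total 860.
Compare {P-β, P-γ}: haulage cost 604 + fixed 382 = 986.
Compare {P-γ}: haulage cost 921 + fixed 142 = 1063.
Compare {P-α, P-β}: haulage cost 522 + fixed 634 = 1156.
All other subsets cost ≥ 986. Minimum total cost: 860.

860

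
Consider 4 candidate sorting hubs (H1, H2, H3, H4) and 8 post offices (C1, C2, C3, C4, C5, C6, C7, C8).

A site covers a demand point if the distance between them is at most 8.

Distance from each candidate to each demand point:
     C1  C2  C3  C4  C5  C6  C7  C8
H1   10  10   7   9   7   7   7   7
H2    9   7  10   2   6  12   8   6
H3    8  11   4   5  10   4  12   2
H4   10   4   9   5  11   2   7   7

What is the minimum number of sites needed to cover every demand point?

2

Coverage sets (demand points within 8 of each site):
  H1: {C3, C5, C6, C7, C8}
  H2: {C2, C4, C5, C7, C8}
  H3: {C1, C3, C4, C6, C8}
  H4: {C2, C4, C6, C7, C8}
No single site covers all 8 demand points.
But {H2, H3} covers everything, so the minimum is 2.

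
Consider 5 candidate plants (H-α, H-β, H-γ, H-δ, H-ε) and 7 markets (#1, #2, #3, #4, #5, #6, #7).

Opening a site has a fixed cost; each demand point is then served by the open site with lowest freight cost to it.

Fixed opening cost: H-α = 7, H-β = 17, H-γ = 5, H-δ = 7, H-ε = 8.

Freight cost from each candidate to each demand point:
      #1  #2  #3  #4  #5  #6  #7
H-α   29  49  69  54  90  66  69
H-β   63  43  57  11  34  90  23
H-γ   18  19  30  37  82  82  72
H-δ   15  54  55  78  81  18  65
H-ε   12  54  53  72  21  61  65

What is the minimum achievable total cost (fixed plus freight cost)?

171

Open {H-β, H-γ, H-δ, H-ε}: assign each demand point to its cheapest open site.
  #1→H-ε 12, #2→H-γ 19, #3→H-γ 30, #4→H-β 11, #5→H-ε 21, #6→H-δ 18, #7→H-β 23
  freight cost 134, fixed 37 → total 171.
Compare {H-α, H-β, H-γ, H-δ, H-ε}: freight cost 134 + fixed 44 = 178.
Compare {H-β, H-γ, H-δ}: freight cost 150 + fixed 29 = 179.
Compare {H-α, H-β, H-γ, H-δ}: freight cost 150 + fixed 36 = 186.
All other subsets cost ≥ 178. Minimum total cost: 171.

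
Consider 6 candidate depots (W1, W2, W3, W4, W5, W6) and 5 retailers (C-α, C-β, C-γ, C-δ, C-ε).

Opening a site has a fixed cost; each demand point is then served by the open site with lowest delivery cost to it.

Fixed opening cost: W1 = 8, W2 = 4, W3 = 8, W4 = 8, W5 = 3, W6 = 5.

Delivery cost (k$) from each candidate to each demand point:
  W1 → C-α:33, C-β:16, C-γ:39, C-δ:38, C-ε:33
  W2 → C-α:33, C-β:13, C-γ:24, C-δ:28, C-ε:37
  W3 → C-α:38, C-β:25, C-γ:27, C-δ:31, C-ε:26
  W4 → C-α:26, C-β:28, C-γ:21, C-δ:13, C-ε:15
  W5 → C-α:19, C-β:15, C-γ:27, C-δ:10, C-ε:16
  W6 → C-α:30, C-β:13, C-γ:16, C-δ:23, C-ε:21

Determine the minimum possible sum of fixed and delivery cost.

82

Open {W5, W6}: assign each demand point to its cheapest open site.
  C-α→W5 19, C-β→W6 13, C-γ→W6 16, C-δ→W5 10, C-ε→W5 16
  delivery cost 74, fixed 8 → total 82.
Compare {W2, W5, W6}: delivery cost 74 + fixed 12 = 86.
Compare {W2, W5}: delivery cost 82 + fixed 7 = 89.
Compare {W4, W5, W6}: delivery cost 73 + fixed 16 = 89.
All other subsets cost ≥ 86. Minimum total cost: 82.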